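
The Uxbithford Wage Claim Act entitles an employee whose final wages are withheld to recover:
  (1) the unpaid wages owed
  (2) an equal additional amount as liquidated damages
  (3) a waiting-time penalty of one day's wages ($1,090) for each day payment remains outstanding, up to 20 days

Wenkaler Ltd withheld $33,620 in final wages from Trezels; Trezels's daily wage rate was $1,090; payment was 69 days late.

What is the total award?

Liquidated damages (equal amount): $33,620
Penalty days: min(69, 20) = 20
Waiting-time penalty: 20 × $1,090 = $21,800
Total award: $33,620 + $33,620 + $21,800 = $89,040

$89,040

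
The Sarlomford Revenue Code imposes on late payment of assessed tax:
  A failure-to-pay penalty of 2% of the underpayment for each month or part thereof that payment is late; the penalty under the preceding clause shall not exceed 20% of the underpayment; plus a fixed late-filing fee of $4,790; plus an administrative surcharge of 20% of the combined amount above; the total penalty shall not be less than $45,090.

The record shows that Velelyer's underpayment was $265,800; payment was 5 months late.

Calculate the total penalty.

Accrued rate: 2% × 5 = 10%, capped at 20% → 10%
Failure-to-pay penalty: 10% of $265,800 = $26,580
Penalty before surcharge: $26,580 + $4,790 = $31,370
Administrative surcharge: 20% of $31,370 = $6,274
Total penalty: $31,370 + $6,274 = $37,644
Minimum $45,090: $37,644 is below the minimum → $45,090

$45,090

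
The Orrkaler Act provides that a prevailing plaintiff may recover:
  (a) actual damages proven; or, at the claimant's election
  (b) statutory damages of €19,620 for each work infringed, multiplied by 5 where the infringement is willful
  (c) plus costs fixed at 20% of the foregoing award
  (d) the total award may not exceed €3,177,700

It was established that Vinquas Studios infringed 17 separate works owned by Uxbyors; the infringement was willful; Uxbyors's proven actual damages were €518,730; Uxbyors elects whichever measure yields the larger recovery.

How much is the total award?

Statutory damages: 17 × €19,620 = €333,540
Multiplied by 5: 5 × €333,540 = €1,667,700
Greater of actual damages (€518,730) or enhanced statutory damages (€1,667,700): €1,667,700
Costs: 20% of €1,667,700 = €333,540
Award plus costs: €1,667,700 + €333,540 = €2,001,240
Cap at €3,177,700: €2,001,240 is within the cap, no reduction.

€2,001,240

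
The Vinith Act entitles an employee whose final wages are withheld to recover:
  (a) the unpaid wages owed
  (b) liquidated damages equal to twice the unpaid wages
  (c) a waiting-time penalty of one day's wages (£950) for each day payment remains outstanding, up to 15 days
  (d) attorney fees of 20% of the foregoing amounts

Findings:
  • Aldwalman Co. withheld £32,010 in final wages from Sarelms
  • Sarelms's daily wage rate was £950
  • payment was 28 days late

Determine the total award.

Doubled: 2 × £32,010 = £64,020
Penalty days: min(28, 15) = 15
Waiting-time penalty: 15 × £950 = £14,250
Subtotal: £32,010 + £64,020 + £14,250 = £110,280
Attorney fees: 20% of £110,280 = £22,056
Total award: £110,280 + £22,056 = £132,336

£132,336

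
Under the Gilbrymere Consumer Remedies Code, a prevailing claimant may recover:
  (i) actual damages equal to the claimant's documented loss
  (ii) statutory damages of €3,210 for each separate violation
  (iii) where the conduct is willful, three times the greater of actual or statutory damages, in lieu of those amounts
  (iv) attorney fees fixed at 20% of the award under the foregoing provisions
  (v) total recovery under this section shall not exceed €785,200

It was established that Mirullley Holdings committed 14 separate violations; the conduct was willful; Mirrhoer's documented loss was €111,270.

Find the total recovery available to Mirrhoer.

Statutory damages: 14 × €3,210 = €44,940
Greater of actual damages (€111,270) or statutory damages (€44,940): €111,270
Trebled: 3 × €111,270 = €333,810
Attorney fees: 20% of €333,810 = €66,762
Total before cap: €333,810 + €66,762 = €400,572
Cap at €785,200: €400,572 is within the cap, no reduction.

€400,572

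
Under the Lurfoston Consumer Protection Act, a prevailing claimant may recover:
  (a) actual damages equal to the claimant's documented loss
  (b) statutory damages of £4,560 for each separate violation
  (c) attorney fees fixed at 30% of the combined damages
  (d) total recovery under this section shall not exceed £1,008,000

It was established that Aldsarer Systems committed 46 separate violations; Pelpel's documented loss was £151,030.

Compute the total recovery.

Statutory damages: 46 × £4,560 = £209,760
Combined damages: £151,030 + £209,760 = £360,790
Attorney fees: 30% of £360,790 = £108,237
Total before cap: £360,790 + £108,237 = £469,027
Cap at £1,008,000: £469,027 is within the cap, no reduction.

£469,027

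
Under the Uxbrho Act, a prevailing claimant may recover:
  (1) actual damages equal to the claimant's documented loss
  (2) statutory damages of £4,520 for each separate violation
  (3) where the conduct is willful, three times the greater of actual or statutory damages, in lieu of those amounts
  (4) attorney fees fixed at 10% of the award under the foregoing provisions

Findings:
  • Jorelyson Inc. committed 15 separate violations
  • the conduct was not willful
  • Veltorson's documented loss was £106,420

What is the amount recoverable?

Statutory damages: 15 × £4,520 = £67,800
Conduct not willful: the in-lieu enhancement does not apply.
Actual plus statutory damages: £106,420 + £67,800 = £174,220
Attorney fees: 10% of £174,220 = £17,422
Total recovery: £174,220 + £17,422 = £191,642

£191,642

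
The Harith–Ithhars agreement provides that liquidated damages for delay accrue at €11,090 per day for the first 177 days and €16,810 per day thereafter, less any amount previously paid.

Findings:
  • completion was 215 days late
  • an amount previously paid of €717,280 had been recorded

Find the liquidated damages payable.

First 177 days: 177 × €11,090 = €1,962,930
Remaining days: (215 − 177) × €16,810 = €638,780
Accrued per-day damages: €1,962,930 + €638,780 = €2,601,710
Less amount previously paid: €2,601,710 − €717,280 = €1,884,430

€1,884,430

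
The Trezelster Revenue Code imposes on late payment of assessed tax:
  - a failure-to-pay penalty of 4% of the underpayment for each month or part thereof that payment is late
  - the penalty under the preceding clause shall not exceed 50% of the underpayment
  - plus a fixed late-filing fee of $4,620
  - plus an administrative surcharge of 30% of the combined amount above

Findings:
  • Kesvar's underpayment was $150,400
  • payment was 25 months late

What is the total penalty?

$103,766

Accrued rate: 4% × 25 = 100%, capped at 50% → 50%
Failure-to-pay penalty: 50% of $150,400 = $75,200
Penalty before surcharge: $75,200 + $4,620 = $79,820
Administrative surcharge: 30% of $79,820 = $23,946
Total penalty: $79,820 + $23,946 = $103,766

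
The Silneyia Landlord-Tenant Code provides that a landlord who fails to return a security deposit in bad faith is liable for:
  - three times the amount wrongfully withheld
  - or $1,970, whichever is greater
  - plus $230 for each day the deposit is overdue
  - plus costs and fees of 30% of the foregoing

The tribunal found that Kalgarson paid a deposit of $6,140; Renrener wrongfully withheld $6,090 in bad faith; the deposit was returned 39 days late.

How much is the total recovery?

Trebled: 3 × $6,090 = $18,270
Minimum $1,970: $18,270 meets the minimum, no increase.
Late-return penalty: 39 × $230 = $8,970
Damages plus late penalty: $18,270 + $8,970 = $27,240
Costs and fees: 30% of $27,240 = $8,172
Total recovery: $27,240 + $8,172 = $35,412

$35,412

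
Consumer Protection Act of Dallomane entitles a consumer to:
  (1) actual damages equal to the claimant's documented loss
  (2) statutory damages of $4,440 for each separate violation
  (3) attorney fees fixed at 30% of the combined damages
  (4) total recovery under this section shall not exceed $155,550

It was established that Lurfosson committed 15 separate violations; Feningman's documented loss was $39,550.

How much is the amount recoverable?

Statutory damages: 15 × $4,440 = $66,600
Combined damages: $39,550 + $66,600 = $106,150
Attorney fees: 30% of $106,150 = $31,845
Total before cap: $106,150 + $31,845 = $137,995
Cap at $155,550: $137,995 is within the cap, no reduction.

$137,995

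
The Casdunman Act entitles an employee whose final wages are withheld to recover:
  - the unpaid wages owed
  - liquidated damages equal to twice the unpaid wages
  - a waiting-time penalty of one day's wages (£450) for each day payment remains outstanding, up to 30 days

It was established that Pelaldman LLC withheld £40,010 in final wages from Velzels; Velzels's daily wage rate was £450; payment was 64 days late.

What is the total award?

Doubled: 2 × £40,010 = £80,020
Penalty days: min(64, 30) = 30
Waiting-time penalty: 30 × £450 = £13,500
Total award: £40,010 + £80,020 + £13,500 = £133,530

£133,530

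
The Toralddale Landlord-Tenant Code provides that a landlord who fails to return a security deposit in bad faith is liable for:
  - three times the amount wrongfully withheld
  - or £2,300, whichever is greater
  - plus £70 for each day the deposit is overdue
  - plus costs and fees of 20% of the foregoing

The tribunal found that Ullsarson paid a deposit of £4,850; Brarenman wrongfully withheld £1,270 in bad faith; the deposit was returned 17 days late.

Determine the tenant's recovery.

£6,000

Trebled: 3 × £1,270 = £3,810
Minimum £2,300: £3,810 meets the minimum, no increase.
Late-return penalty: 17 × £70 = £1,190
Damages plus late penalty: £3,810 + £1,190 = £5,000
Costs and fees: 20% of £5,000 = £1,000
Total recovery: £5,000 + £1,000 = £6,000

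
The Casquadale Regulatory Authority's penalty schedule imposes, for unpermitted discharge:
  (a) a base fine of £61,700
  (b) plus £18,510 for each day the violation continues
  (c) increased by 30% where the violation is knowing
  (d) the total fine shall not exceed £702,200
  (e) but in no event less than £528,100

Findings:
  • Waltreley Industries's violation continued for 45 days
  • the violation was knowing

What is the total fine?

Civil penalty: £702,200

Per-day component: 45 × £18,510 = £832,950
Base plus per-day: £61,700 + £832,950 = £894,650
Enhancement: 30% of £894,650 = £268,395
Enhanced fine: £894,650 + £268,395 = £1,163,045
Cap at £702,200: £1,163,045 exceeds the cap → £702,200
Minimum £528,100: £702,200 meets the minimum, no increase.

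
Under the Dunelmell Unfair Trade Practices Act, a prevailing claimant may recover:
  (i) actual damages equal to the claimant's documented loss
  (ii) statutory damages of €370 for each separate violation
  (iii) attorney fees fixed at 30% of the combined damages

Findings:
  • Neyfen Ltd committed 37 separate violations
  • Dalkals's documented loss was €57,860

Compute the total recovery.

Statutory damages: 37 × €370 = €13,690
Combined damages: €57,860 + €13,690 = €71,550
Attorney fees: 30% of €71,550 = €21,465
Total recovery: €71,550 + €21,465 = €93,015

€93,015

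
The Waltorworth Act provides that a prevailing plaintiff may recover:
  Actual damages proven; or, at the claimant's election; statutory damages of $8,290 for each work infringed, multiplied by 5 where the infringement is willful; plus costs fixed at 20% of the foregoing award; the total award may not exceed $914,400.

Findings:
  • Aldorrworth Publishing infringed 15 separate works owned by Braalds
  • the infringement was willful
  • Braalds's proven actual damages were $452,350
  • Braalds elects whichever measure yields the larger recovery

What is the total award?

Award: $746,100

Statutory damages: 15 × $8,290 = $124,350
Multiplied by 5: 5 × $124,350 = $621,750
Greater of actual damages ($452,350) or enhanced statutory damages ($621,750): $621,750
Costs: 20% of $621,750 = $124,350
Award plus costs: $621,750 + $124,350 = $746,100
Cap at $914,400: $746,100 is within the cap, no reduction.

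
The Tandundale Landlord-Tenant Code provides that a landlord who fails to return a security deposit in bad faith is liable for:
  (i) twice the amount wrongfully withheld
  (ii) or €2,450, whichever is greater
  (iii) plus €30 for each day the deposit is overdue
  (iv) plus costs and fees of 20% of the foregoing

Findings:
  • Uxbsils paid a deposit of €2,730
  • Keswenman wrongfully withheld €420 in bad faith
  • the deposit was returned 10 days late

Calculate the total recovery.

€3,300

Doubled: 2 × €420 = €840
Minimum €2,450: €840 is below the minimum → €2,450
Late-return penalty: 10 × €30 = €300
Damages plus late penalty: €2,450 + €300 = €2,750
Costs and fees: 20% of €2,750 = €550
Total recovery: €2,750 + €550 = €3,300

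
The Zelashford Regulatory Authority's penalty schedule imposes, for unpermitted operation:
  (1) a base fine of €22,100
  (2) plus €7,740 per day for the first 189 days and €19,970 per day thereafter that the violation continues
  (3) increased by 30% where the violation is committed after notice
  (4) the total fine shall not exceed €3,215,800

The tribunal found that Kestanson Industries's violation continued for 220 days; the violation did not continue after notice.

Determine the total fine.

€2,104,030

First 189 days: 189 × €7,740 = €1,462,860
Remaining days: (220 − 189) × €19,970 = €619,070
Per-day component: €1,462,860 + €619,070 = €2,081,930
Base plus per-day: €22,100 + €2,081,930 = €2,104,030
The violation did not continue after notice: no 30% increase.
Cap at €3,215,800: €2,104,030 is within the cap, no reduction.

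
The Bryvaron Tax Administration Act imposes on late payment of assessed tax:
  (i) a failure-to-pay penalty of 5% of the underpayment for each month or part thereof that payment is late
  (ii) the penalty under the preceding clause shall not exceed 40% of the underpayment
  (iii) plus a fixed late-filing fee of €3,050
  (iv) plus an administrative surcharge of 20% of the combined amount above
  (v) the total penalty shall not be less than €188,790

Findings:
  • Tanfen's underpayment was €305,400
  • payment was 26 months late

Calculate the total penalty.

€188,790

Accrued rate: 5% × 26 = 130%, capped at 40% → 40%
Failure-to-pay penalty: 40% of €305,400 = €122,160
Penalty before surcharge: €122,160 + €3,050 = €125,210
Administrative surcharge: 20% of €125,210 = €25,042
Total penalty: €125,210 + €25,042 = €150,252
Minimum €188,790: €150,252 is below the minimum → €188,790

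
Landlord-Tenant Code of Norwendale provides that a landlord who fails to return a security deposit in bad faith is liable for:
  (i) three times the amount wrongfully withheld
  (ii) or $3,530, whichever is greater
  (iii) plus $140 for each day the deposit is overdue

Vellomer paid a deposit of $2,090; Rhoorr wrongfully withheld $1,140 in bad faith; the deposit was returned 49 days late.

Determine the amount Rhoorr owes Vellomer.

$10,390

Trebled: 3 × $1,140 = $3,420
Minimum $3,530: $3,420 is below the minimum → $3,530
Late-return penalty: 49 × $140 = $6,860
Damages plus late penalty: $3,530 + $6,860 = $10,390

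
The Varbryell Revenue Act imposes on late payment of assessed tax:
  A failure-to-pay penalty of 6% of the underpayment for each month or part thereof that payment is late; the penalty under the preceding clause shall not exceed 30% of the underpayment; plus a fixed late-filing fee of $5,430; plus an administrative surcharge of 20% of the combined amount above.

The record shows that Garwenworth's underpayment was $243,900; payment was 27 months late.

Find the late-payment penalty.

Accrued rate: 6% × 27 = 162%, capped at 30% → 30%
Failure-to-pay penalty: 30% of $243,900 = $73,170
Penalty before surcharge: $73,170 + $5,430 = $78,600
Administrative surcharge: 20% of $78,600 = $15,720
Total penalty: $78,600 + $15,720 = $94,320

Penalty: $94,320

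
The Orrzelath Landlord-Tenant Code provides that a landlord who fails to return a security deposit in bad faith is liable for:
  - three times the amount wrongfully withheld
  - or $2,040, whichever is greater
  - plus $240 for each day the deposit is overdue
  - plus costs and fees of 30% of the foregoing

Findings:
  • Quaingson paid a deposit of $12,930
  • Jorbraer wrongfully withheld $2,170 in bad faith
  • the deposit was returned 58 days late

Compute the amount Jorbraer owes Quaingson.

$26,559

Trebled: 3 × $2,170 = $6,510
Minimum $2,040: $6,510 meets the minimum, no increase.
Late-return penalty: 58 × $240 = $13,920
Damages plus late penalty: $6,510 + $13,920 = $20,430
Costs and fees: 30% of $20,430 = $6,129
Total recovery: $20,430 + $6,129 = $26,559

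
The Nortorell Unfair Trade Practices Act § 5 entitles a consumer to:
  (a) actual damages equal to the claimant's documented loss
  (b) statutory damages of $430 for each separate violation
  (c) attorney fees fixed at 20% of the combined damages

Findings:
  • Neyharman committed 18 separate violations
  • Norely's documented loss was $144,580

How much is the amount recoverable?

$182,784

Statutory damages: 18 × $430 = $7,740
Combined damages: $144,580 + $7,740 = $152,320
Attorney fees: 20% of $152,320 = $30,464
Total recovery: $152,320 + $30,464 = $182,784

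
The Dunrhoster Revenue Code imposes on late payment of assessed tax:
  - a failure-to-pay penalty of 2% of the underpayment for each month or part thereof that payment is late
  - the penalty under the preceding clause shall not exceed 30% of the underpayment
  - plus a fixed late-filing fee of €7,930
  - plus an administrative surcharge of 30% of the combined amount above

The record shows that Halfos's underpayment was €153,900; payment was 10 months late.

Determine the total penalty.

€50,323

Accrued rate: 2% × 10 = 20%, capped at 30% → 20%
Failure-to-pay penalty: 20% of €153,900 = €30,780
Penalty before surcharge: €30,780 + €7,930 = €38,710
Administrative surcharge: 30% of €38,710 = €11,613
Total penalty: €38,710 + €11,613 = €50,323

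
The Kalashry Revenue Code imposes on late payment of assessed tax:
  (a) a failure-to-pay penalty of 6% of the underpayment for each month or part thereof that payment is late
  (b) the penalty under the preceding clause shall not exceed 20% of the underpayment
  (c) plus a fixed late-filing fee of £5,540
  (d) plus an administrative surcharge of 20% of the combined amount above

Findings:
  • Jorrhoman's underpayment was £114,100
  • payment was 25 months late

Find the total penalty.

Accrued rate: 6% × 25 = 150%, capped at 20% → 20%
Failure-to-pay penalty: 20% of £114,100 = £22,820
Penalty before surcharge: £22,820 + £5,540 = £28,360
Administrative surcharge: 20% of £28,360 = £5,672
Total penalty: £28,360 + £5,672 = £34,032

£34,032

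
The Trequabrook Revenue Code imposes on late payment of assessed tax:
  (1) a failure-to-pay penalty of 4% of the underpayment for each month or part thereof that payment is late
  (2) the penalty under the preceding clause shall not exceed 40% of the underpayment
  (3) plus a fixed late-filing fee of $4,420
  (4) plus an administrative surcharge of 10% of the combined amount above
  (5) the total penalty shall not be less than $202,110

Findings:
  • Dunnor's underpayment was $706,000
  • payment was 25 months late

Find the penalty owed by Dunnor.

Accrued rate: 4% × 25 = 100%, capped at 40% → 40%
Failure-to-pay penalty: 40% of $706,000 = $282,400
Penalty before surcharge: $282,400 + $4,420 = $286,820
Administrative surcharge: 10% of $286,820 = $28,682
Total penalty: $286,820 + $28,682 = $315,502
Minimum $202,110: $315,502 meets the minimum, no increase.

$315,502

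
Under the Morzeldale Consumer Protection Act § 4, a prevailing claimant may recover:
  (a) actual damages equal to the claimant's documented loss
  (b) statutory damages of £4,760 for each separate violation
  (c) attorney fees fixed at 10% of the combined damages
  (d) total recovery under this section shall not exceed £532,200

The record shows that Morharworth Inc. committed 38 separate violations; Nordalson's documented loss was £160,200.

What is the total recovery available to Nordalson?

£375,188

Statutory damages: 38 × £4,760 = £180,880
Combined damages: £160,200 + £180,880 = £341,080
Attorney fees: 10% of £341,080 = £34,108
Total before cap: £341,080 + £34,108 = £375,188
Cap at £532,200: £375,188 is within the cap, no reduction.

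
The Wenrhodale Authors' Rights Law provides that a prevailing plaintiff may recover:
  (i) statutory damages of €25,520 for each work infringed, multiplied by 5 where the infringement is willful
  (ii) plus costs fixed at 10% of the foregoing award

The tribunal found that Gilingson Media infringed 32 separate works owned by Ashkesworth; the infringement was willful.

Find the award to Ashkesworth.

€4,491,520

Statutory damages: 32 × €25,520 = €816,640
Multiplied by 5: 5 × €816,640 = €4,083,200
Costs: 10% of €4,083,200 = €408,320
Award plus costs: €4,083,200 + €408,320 = €4,491,520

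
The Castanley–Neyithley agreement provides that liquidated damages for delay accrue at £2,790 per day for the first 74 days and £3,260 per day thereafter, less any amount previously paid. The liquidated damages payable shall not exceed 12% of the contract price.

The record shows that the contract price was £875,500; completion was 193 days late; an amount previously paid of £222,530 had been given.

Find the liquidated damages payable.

Liquidated damages: £105,060

First 74 days: 74 × £2,790 = £206,460
Remaining days: (193 − 74) × £3,260 = £387,940
Accrued per-day damages: £206,460 + £387,940 = £594,400
Less amount previously paid: £594,400 − £222,530 = £371,870
Cap: 12% of £875,500 = £105,060
Cap at £105,060: £371,870 exceeds the cap → £105,060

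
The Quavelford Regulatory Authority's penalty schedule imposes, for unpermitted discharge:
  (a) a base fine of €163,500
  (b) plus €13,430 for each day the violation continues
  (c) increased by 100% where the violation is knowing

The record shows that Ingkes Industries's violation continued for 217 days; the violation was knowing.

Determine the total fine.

Per-day component: 217 × €13,430 = €2,914,310
Base plus per-day: €163,500 + €2,914,310 = €3,077,810
Enhancement: 100% of €3,077,810 = €3,077,810
Enhanced fine: €3,077,810 + €3,077,810 = €6,155,620

€6,155,620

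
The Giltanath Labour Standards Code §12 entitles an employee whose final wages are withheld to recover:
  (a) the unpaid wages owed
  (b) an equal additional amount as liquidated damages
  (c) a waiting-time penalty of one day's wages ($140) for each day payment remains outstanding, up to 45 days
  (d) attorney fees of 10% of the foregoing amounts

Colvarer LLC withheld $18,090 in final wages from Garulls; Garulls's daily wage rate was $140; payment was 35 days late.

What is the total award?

Liquidated damages (equal amount): $18,090
Penalty days: min(35, 45) = 35
Waiting-time penalty: 35 × $140 = $4,900
Subtotal: $18,090 + $18,090 + $4,900 = $41,080
Attorney fees: 10% of $41,080 = $4,108
Total award: $41,080 + $4,108 = $45,188

Total award: $45,188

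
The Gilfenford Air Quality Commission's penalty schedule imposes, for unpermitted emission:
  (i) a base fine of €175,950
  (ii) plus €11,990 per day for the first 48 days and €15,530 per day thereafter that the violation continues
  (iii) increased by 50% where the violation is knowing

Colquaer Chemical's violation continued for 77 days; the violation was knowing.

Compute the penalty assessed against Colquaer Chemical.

First 48 days: 48 × €11,990 = €575,520
Remaining days: (77 − 48) × €15,530 = €450,370
Per-day component: €575,520 + €450,370 = €1,025,890
Base plus per-day: €175,950 + €1,025,890 = €1,201,840
Enhancement: 50% of €1,201,840 = €600,920
Enhanced fine: €1,201,840 + €600,920 = €1,802,760

€1,802,760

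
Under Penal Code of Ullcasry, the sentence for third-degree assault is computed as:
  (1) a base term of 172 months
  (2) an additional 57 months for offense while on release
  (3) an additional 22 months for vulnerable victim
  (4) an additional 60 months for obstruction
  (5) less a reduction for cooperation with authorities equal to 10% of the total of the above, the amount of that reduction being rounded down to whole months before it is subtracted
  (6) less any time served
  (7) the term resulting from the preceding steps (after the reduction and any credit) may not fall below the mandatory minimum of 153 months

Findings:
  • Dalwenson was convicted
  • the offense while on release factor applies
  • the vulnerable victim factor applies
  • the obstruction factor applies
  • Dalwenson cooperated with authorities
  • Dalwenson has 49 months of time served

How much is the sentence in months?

Offense while on release enhancement: +57 months
Vulnerable victim enhancement: +22 months
Obstruction enhancement: +60 months
Adjusted term: 172 months + 57 months + 22 months + 60 months = 311 months
Cooperation with authorities reduction: 10% of 311 months = 31 months (rounded down)
After reduction: 311 − 31 = 280 months
Less time served: 280 months − 49 months = 231 months
Minimum 153 months: 231 months meets the minimum, no increase.

Sentence: 231 months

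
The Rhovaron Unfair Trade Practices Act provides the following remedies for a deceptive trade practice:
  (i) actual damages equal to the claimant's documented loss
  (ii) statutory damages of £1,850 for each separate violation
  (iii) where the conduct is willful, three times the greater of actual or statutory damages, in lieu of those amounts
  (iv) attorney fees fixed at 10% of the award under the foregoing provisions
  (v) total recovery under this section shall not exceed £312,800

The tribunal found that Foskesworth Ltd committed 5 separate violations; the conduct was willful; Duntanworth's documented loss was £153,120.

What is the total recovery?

£312,800

Statutory damages: 5 × £1,850 = £9,250
Greater of actual damages (£153,120) or statutory damages (£9,250): £153,120
Trebled: 3 × £153,120 = £459,360
Attorney fees: 10% of £459,360 = £45,936
Total before cap: £459,360 + £45,936 = £505,296
Cap at £312,800: £505,296 exceeds the cap → £312,800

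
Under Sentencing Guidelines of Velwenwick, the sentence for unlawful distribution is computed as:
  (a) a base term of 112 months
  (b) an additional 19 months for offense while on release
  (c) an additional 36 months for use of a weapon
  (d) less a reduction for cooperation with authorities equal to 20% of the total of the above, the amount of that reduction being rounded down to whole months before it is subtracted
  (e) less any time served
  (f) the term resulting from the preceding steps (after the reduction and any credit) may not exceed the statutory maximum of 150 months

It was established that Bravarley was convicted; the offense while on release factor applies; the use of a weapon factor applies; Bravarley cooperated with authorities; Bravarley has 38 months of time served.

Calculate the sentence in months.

Offense while on release enhancement: +19 months
Use of a weapon enhancement: +36 months
Adjusted term: 112 months + 19 months + 36 months = 167 months
Cooperation with authorities reduction: 20% of 167 months = 33 months (rounded down)
After reduction: 167 − 33 = 134 months
Less time served: 134 months − 38 months = 96 months
Cap at 150 months: 96 months is within the cap, no reduction.

96 months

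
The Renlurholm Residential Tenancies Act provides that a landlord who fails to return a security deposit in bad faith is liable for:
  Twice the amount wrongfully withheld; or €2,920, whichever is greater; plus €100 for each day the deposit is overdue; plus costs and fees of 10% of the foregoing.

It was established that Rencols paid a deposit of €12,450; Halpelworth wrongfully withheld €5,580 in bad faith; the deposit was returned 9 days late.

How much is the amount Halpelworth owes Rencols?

Doubled: 2 × €5,580 = €11,160
Minimum €2,920: €11,160 meets the minimum, no increase.
Late-return penalty: 9 × €100 = €900
Damages plus late penalty: €11,160 + €900 = €12,060
Costs and fees: 10% of €12,060 = €1,206
Total recovery: €12,060 + €1,206 = €13,266

Recovery: €13,266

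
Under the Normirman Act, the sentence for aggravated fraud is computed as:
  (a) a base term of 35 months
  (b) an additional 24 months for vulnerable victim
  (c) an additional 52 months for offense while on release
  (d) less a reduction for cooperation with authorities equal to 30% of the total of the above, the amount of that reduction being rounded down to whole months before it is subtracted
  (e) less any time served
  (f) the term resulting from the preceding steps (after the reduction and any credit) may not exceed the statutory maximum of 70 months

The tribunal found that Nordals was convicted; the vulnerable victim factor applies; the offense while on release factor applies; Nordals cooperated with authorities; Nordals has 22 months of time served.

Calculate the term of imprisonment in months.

56 months

Vulnerable victim enhancement: +24 months
Offense while on release enhancement: +52 months
Adjusted term: 35 months + 24 months + 52 months = 111 months
Cooperation with authorities reduction: 30% of 111 months = 33 months (rounded down)
After reduction: 111 − 33 = 78 months
Less time served: 78 months − 22 months = 56 months
Cap at 70 months: 56 months is within the cap, no reduction.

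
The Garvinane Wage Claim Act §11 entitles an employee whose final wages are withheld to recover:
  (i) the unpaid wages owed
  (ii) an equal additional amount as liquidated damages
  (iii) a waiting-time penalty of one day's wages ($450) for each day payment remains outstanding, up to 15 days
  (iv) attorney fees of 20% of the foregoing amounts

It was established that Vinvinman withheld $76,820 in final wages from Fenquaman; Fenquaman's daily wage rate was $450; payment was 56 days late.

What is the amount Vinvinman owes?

Liquidated damages (equal amount): $76,820
Penalty days: min(56, 15) = 15
Waiting-time penalty: 15 × $450 = $6,750
Subtotal: $76,820 + $76,820 + $6,750 = $160,390
Attorney fees: 20% of $160,390 = $32,078
Total award: $160,390 + $32,078 = $192,468

$192,468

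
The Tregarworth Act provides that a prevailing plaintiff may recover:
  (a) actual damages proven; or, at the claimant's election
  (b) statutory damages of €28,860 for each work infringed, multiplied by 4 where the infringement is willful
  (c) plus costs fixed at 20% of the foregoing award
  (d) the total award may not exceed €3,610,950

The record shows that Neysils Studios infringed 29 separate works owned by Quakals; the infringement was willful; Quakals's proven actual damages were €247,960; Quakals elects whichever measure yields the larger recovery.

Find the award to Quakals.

Statutory damages: 29 × €28,860 = €836,940
Multiplied by 4: 4 × €836,940 = €3,347,760
Greater of actual damages (€247,960) or enhanced statutory damages (€3,347,760): €3,347,760
Costs: 20% of €3,347,760 = €669,552
Award plus costs: €3,347,760 + €669,552 = €4,017,312
Cap at €3,610,950: €4,017,312 exceeds the cap → €3,610,950

Award: €3,610,950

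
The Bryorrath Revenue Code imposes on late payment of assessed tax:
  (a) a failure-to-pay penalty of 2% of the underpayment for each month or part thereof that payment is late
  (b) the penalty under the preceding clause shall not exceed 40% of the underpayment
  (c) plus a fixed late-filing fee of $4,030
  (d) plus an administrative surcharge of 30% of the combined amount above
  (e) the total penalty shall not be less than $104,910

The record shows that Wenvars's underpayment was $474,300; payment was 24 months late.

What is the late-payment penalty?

$251,875

Accrued rate: 2% × 24 = 48%, capped at 40% → 40%
Failure-to-pay penalty: 40% of $474,300 = $189,720
Penalty before surcharge: $189,720 + $4,030 = $193,750
Administrative surcharge: 30% of $193,750 = $58,125
Total penalty: $193,750 + $58,125 = $251,875
Minimum $104,910: $251,875 meets the minimum, no increase.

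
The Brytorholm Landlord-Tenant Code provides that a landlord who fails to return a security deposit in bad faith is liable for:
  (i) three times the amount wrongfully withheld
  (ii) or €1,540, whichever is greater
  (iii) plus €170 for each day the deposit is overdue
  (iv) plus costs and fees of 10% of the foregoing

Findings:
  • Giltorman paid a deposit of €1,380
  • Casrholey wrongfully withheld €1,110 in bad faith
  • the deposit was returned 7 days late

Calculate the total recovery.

Trebled: 3 × €1,110 = €3,330
Minimum €1,540: €3,330 meets the minimum, no increase.
Late-return penalty: 7 × €170 = €1,190
Damages plus late penalty: €3,330 + €1,190 = €4,520
Costs and fees: 10% of €4,520 = €452
Total recovery: €4,520 + €452 = €4,972

€4,972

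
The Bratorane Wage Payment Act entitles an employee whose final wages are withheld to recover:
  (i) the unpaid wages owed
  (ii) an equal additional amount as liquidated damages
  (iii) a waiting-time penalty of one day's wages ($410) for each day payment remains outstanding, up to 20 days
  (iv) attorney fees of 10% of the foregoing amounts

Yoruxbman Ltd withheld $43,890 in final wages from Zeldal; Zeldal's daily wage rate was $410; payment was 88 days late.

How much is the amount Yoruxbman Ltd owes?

Liquidated damages (equal amount): $43,890
Penalty days: min(88, 20) = 20
Waiting-time penalty: 20 × $410 = $8,200
Subtotal: $43,890 + $43,890 + $8,200 = $95,980
Attorney fees: 10% of $95,980 = $9,598
Total award: $95,980 + $9,598 = $105,578

Total award: $105,578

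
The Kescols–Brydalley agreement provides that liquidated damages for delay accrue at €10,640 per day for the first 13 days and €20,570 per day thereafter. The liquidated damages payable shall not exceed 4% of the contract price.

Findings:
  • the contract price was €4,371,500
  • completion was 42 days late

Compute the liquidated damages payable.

First 13 days: 13 × €10,640 = €138,320
Remaining days: (42 − 13) × €20,570 = €596,530
Accrued per-day damages: €138,320 + €596,530 = €734,850
Cap: 4% of €4,371,500 = €174,860
Cap at €174,860: €734,850 exceeds the cap → €174,860

€174,860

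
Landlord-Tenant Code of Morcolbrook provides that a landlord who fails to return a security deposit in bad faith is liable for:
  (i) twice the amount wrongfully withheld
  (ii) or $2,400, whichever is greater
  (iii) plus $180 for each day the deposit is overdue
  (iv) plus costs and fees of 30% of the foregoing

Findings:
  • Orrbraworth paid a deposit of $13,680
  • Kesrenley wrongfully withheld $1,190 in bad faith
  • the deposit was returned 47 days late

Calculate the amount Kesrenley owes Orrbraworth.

Doubled: 2 × $1,190 = $2,380
Minimum $2,400: $2,380 is below the minimum → $2,400
Late-return penalty: 47 × $180 = $8,460
Damages plus late penalty: $2,400 + $8,460 = $10,860
Costs and fees: 30% of $10,860 = $3,258
Total recovery: $10,860 + $3,258 = $14,118

Recovery: $14,118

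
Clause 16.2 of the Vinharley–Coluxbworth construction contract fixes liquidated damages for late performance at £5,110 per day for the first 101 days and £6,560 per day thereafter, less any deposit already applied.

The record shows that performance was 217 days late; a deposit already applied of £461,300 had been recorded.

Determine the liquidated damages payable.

First 101 days: 101 × £5,110 = £516,110
Remaining days: (217 − 101) × £6,560 = £760,960
Accrued per-day damages: £516,110 + £760,960 = £1,277,070
Less deposit already applied: £1,277,070 − £461,300 = £815,770

£815,770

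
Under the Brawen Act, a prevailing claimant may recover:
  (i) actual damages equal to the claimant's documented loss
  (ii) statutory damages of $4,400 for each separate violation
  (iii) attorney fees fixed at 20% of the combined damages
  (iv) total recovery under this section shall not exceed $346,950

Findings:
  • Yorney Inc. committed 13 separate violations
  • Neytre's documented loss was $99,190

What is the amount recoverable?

Statutory damages: 13 × $4,400 = $57,200
Combined damages: $99,190 + $57,200 = $156,390
Attorney fees: 20% of $156,390 = $31,278
Total before cap: $156,390 + $31,278 = $187,668
Cap at $346,950: $187,668 is within the cap, no reduction.

$187,668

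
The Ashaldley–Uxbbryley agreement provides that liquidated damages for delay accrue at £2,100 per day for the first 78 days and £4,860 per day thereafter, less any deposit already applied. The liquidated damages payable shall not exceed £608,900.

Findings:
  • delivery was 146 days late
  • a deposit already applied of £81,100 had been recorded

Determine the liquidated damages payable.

First 78 days: 78 × £2,100 = £163,800
Remaining days: (146 − 78) × £4,860 = £330,480
Accrued per-day damages: £163,800 + £330,480 = £494,280
Less deposit already applied: £494,280 − £81,100 = £413,180
Cap at £608,900: £413,180 is within the cap, no reduction.

£413,180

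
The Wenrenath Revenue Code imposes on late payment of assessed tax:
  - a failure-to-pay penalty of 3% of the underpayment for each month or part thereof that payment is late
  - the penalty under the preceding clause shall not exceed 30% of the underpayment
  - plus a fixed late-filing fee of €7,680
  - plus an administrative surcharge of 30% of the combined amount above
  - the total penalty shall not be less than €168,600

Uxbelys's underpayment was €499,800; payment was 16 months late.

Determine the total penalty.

€204,906

Accrued rate: 3% × 16 = 48%, capped at 30% → 30%
Failure-to-pay penalty: 30% of €499,800 = €149,940
Penalty before surcharge: €149,940 + €7,680 = €157,620
Administrative surcharge: 30% of €157,620 = €47,286
Total penalty: €157,620 + €47,286 = €204,906
Minimum €168,600: €204,906 meets the minimum, no increase.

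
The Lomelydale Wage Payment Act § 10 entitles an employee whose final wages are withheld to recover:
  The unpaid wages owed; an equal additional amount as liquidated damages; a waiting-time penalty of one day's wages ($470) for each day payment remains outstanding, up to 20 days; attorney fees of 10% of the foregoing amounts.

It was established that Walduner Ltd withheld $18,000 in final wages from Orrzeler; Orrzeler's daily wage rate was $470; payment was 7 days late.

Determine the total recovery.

$43,219

Liquidated damages (equal amount): $18,000
Penalty days: min(7, 20) = 7
Waiting-time penalty: 7 × $470 = $3,290
Subtotal: $18,000 + $18,000 + $3,290 = $39,290
Attorney fees: 10% of $39,290 = $3,929
Total award: $39,290 + $3,929 = $43,219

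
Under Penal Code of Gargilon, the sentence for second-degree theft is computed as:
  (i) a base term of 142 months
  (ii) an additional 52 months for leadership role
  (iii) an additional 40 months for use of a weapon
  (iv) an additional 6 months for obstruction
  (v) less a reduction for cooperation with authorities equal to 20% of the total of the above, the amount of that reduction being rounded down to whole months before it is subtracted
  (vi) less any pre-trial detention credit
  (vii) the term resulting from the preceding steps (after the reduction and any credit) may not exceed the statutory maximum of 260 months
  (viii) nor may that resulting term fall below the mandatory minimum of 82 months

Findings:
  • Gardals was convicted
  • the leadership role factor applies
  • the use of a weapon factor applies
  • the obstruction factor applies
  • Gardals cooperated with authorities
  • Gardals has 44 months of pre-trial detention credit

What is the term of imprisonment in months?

Leadership role enhancement: +52 months
Use of a weapon enhancement: +40 months
Obstruction enhancement: +6 months
Adjusted term: 142 months + 52 months + 40 months + 6 months = 240 months
Cooperation with authorities reduction: 20% of 240 months = 48 months (rounded down)
After reduction: 240 − 48 = 192 months
Less pre-trial detention credit: 192 months − 44 months = 148 months
Cap at 260 months: 148 months is within the cap, no reduction.
Minimum 82 months: 148 months meets the minimum, no increase.

148 months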